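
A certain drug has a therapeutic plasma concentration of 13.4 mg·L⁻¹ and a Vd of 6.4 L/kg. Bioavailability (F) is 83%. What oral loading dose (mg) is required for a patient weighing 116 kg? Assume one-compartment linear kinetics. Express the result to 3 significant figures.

Vd(total) = 116 kg × 6.4 L/kg = 742.4 L
The loading dose fills Vd to the target concentration.
LD = Vd × C / F = 742.4 × 13.40 / 0.83 = 11990 mg

12000 mg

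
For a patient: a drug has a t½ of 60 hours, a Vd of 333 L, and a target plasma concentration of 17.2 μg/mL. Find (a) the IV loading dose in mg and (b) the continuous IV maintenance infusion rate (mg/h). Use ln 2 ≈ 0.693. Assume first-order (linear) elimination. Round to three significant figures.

(a) 5730 mg; (b) 66.2 mg/h

LD = Vd × C = 333.0 × 17.2 = 5728 mg
CL = 0.693 × Vd / t½ = 0.693 × 333.0 / 60 = 3.846 L/h
Infusion rate = CL × Css = 3.846 × 17.2 = 66.15 mg/h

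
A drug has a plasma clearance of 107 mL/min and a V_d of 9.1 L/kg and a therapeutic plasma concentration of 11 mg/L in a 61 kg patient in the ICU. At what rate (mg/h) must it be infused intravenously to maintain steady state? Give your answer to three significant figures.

CL = 107 mL/min × 60/1000 = 6.420 L/h
Rate = CL × Css = 6.420 × 11 = 70.62 mg/h

70.6 mg/h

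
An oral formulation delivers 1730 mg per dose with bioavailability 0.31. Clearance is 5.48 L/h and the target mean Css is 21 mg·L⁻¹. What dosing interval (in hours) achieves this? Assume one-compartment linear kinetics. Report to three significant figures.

F·D/τ = CL·Css → τ = F·D / (CL·Css).
τ = 0.31 × 1730 / (5.48 × 21) = 4.660 h

4.66 h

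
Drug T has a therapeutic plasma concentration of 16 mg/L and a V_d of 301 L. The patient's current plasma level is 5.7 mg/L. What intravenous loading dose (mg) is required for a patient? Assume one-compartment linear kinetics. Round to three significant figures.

The loading dose fills Vd to the target concentration.
Concentration deficit ΔC = 16 − 5.7 = 10.30 mg/L
LD = Vd × ΔC = 301.0 × 10.30 = 3100 mg

3100 mg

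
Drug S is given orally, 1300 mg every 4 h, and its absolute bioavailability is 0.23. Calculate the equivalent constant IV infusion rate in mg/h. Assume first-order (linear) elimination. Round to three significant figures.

74.8 mg/h

Equivalent systemic input: infusion rate = F·D/τ.
Rate = 0.23 × 1300 / 4 = 74.75 mg/h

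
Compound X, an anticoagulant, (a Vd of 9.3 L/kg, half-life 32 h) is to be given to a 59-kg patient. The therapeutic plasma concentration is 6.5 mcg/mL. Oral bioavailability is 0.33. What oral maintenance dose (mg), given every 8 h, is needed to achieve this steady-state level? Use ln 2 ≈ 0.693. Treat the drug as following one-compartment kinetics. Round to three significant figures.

1870 mg

Vd = 9.3 L/kg × 59 kg = 548.7 L
CL = 0.693 × Vd / t½ = 0.693 × 548.7 / 32 = 11.88 L/h
D = CL × Css × τ / F = 11.88 × 6.5 × 8 / 0.33 = 1872 mg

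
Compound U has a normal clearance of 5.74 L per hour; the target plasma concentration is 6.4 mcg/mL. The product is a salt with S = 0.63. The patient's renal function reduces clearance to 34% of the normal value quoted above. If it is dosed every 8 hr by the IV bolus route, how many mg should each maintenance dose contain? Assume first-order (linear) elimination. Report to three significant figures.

159 mg

Patient clearance = 0.34 × 5.740 = 1.952 L/h
At steady state, dose per interval replaces the amount cleared in that interval: S·D/τ = CL·Css.
D = CL × Css × τ / S = 1.952 × 6.4 × 8 / 0.63 = 158.6 mg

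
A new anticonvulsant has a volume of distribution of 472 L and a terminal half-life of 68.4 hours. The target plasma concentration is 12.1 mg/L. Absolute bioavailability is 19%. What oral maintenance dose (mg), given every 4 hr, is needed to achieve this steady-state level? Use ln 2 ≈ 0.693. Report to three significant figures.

1220 mg

k = 0.693/68.4 = 0.01013 h⁻¹, so CL = k·Vd = 0.01013 × 472.0 = 4.781 L/h
D = CL × Css × τ / F = 4.781 × 12.1 × 4 / 0.19 = 1218 mg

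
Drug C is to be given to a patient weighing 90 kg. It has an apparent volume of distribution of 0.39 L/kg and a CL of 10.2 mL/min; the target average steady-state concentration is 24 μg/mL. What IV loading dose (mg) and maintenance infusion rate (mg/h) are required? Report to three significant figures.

Total Vd = 0.39 × 90 = 35.10 L
Loading: fill Vd to C_target → 35.10 L × 24 mg/L = 842.4 mg
CL = 10.2 mL/min × 60/1000 = 0.6120 L/h
Infusion rate = 0.6120 L/h × 24 mg/L = 14.69 mg/h

(a) 842 mg; (b) 14.7 mg/h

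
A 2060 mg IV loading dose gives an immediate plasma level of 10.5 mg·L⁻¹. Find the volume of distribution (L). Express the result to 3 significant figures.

196 L

Immediately after an IV bolus, C₀ = Dose / Vd, so Vd = Dose / C₀.
Vd = 2060 / 10.5 = 196.2 L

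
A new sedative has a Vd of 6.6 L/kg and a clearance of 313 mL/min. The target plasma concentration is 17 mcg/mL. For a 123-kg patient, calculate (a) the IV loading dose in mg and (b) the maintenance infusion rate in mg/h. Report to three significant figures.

(a) 13800 mg; (b) 319 mg/h

Vd(total) = 123 kg × 6.6 L/kg = 811.8 L
Loading: fill Vd to C_target → 811.8 L × 17 mg/L = 13800 mg
CL = 313 mL/min × 60/1000 = 18.78 L/h
Infusion rate = 18.78 L/h × 17 mg/L = 319.3 mg/h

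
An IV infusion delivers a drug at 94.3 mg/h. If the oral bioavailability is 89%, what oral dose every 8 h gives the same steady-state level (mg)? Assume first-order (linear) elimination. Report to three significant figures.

848 mg

To maintain the same Css, the systemic dosing rate must be unchanged: F·D/τ = infusion rate.
D = rate × τ / F = 94.3 × 8 / 0.89 = 847.6 mg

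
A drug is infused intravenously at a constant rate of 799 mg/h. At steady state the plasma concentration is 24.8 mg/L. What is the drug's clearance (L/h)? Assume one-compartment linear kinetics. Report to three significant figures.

At steady state, infusion rate = CL × Css, so CL = rate / Css.
CL = 799 / 24.8 = 32.22 L/h

32.2 L/h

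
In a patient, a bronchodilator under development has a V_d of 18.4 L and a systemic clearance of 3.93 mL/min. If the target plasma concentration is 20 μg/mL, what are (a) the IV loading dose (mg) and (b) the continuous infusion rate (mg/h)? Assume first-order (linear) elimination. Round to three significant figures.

(a) 368 mg; (b) 4.72 mg/h

Loading: fill Vd to C_target → 18.40 L × 20 mg/L = 368.0 mg
CL = 3.93 mL/min × 60/1000 = 0.2358 L/h
Maintenance infusion rate = CL × Css = 0.2358 × 20 = 4.716 mg/h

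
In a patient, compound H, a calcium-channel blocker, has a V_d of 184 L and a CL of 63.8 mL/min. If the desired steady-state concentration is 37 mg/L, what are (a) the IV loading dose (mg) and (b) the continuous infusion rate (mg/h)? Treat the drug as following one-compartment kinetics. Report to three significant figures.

(a) 6810 mg; (b) 142 mg/h

Loading: fill Vd to C_target → 184.0 L × 37 mg/L = 6808 mg
Convert clearance: 63.8 mL/min × 60 min/h ÷ 1000 mL/L = 3.828 L/h
Infusion rate = 3.828 L/h × 37 mg/L = 141.6 mg/h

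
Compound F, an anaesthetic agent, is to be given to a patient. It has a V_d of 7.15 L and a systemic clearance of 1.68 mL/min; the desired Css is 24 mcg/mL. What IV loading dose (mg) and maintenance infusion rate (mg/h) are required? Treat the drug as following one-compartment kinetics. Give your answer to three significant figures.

Loading: fill Vd to C_target → 7.150 L × 24 mg/L = 171.6 mg
CL = 1.68 mL/min × 60/1000 = 0.1008 L/h
Maintenance: replace elimination → rate = CL × Css = 0.1008 × 24 = 2.419 mg/h

(a) 172 mg; (b) 2.42 mg/h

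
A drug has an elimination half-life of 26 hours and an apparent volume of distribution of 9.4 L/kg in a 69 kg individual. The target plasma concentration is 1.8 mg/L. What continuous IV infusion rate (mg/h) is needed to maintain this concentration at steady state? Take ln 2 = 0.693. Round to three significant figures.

Total Vd = 9.4 × 69 = 648.6 L
CL = ln 2 · Vd / t½ = 0.693 × 648.6 / 26 = 17.29 L/h
Infusion rate = CL × Css = 17.29 × 1.8 = 31.12 mg/h

31.1 mg/h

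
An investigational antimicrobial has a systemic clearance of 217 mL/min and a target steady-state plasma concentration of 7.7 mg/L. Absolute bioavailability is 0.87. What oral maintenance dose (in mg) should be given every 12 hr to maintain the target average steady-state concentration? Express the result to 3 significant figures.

CL = 217 mL/min × 60/1000 = 13.02 L/h
D = CL × Css × τ / F = 13.02 × 7.7 × 12 / 0.87 = 1383 mg

1380 mg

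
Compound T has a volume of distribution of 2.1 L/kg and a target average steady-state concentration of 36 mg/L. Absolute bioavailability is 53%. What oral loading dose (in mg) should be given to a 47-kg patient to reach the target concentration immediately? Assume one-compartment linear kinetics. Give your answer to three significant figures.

Vd(total) = 47 kg × 2.1 L/kg = 98.70 L
The loading dose fills Vd to the target concentration.
LD = Vd × C / F = 98.70 × 36.00 / 0.53 = 6704 mg

6700 mg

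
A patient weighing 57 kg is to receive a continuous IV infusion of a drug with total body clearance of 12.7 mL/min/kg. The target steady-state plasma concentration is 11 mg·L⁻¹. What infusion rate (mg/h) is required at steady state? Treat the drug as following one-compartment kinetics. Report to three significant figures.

CL = 12.7 mL/min/kg × 57 kg = 723.9 mL/min = 723.9 × 60/1000 = 43.43 L/h
Rate = CL × Css = 43.43 × 11 = 477.7 mg/h

478 mg/h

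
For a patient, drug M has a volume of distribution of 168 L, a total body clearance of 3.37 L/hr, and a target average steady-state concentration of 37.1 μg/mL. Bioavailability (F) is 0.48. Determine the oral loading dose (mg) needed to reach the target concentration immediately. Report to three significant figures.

13000 mg

Loading dose depends on Vd (not clearance): it fills the distribution volume.
LD = Vd × C / F = 168.0 × 37.10 / 0.48 = 12990 mg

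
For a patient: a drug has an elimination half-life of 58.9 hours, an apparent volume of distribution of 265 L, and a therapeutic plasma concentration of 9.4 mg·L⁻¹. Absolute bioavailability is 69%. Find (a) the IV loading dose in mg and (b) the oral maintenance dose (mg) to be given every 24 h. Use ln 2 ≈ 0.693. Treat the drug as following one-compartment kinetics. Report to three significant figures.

LD = Vd × C = 265.0 × 9.4 = 2491 mg
CL = 0.693 × Vd / t½ = 0.693 × 265.0 / 58.9 = 3.118 L/h
D = CL × Css × τ / F = 3.118 × 9.4 × 24 / 0.69 = 1019 mg

(a) 2490 mg; (b) 1020 mg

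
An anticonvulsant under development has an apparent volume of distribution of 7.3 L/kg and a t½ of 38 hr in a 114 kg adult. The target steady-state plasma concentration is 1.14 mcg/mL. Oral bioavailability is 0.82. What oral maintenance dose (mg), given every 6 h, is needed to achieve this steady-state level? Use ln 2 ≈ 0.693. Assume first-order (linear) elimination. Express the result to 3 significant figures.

127 mg

Total Vd = 7.3 × 114 = 832.2 L
k = 0.693/38 = 0.01824 h⁻¹, so CL = k·Vd = 0.01824 × 832.2 = 15.18 L/h
D = CL × Css × τ / F = 15.18 × 1.14 × 6 / 0.82 = 126.6 mg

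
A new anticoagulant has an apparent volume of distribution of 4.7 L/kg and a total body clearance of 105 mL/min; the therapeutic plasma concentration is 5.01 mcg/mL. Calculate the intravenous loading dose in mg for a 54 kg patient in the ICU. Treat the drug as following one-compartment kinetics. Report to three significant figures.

1270 mg

Total Vd = 4.7 × 54 = 253.8 L
The loading dose fills Vd to the target concentration; clearance is irrelevant here.
LD = Vd × C = 253.8 × 5.010 = 1272 mg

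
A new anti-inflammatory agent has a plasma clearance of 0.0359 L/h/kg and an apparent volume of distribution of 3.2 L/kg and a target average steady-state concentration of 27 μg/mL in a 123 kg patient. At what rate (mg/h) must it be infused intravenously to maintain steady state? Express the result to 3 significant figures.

119 mg/h

CL = 0.0359 L/h/kg × 123 kg = 4.416 L/h
At steady state, infusion rate equals elimination rate: rate in = CL × Css.
Rate = CL × Css = 4.416 × 27 = 119.2 mg/h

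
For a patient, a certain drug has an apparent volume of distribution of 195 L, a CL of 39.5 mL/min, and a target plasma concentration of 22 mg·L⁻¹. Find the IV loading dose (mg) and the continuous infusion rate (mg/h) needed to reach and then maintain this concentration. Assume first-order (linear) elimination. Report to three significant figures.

(a) 4290 mg; (b) 52.1 mg/h

Loading dose = Vd × C = 195.0 × 22 = 4290 mg
Convert clearance: 39.5 mL/min × 60 min/h ÷ 1000 mL/L = 2.370 L/h
Infusion rate = 2.370 L/h × 22 mg/L = 52.14 mg/h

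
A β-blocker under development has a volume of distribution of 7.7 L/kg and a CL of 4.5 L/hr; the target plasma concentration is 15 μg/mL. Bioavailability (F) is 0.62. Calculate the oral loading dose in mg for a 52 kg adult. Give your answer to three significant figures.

Vd(total) = 52 kg × 7.7 L/kg = 400.4 L
LD = Vd × C / F = 400.4 × 15.00 / 0.62 = 9687 mg

9690 mg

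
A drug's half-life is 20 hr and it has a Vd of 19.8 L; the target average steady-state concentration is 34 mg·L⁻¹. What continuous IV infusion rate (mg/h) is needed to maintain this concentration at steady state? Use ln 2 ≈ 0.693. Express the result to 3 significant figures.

k = 0.693/20 = 0.03465 h⁻¹, so CL = k·Vd = 0.03465 × 19.80 = 0.6861 L/h
Infusion rate = CL × Css = 0.6861 × 34 = 23.33 mg/h

23.3 mg/h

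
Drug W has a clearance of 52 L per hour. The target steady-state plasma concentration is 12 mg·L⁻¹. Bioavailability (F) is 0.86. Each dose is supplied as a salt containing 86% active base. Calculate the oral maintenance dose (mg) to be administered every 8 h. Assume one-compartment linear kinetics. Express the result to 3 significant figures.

6750 mg

D = CL × Css × τ / F / S = 52.00 × 12 × 8 / 0.86 / 0.86 = 6750 mg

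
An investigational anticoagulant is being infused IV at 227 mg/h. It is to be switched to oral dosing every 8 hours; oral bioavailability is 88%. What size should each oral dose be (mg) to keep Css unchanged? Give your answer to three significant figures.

To maintain the same Css, the systemic dosing rate must be unchanged: F·D/τ = infusion rate.
D = rate × τ / F = 227 × 8 / 0.88 = 2064 mg

2060 mg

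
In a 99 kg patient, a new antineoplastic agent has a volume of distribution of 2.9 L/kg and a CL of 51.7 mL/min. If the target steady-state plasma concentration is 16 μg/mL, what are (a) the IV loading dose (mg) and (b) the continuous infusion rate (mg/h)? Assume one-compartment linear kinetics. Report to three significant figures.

Vd = 2.9 L/kg × 99 kg = 287.1 L
Loading: fill Vd to C_target → 287.1 L × 16 mg/L = 4594 mg
CL = 51.7 mL/min = 51.7 × 0.06 = 3.102 L/h
Maintenance infusion rate = CL × Css = 3.102 × 16 = 49.63 mg/h

(a) 4590 mg; (b) 49.6 mg/h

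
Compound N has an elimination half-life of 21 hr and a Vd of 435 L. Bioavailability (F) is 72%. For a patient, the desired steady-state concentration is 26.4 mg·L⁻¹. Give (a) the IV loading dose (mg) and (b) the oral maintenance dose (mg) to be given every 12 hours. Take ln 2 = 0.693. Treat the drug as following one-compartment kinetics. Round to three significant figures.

(a) 11500 mg; (b) 6320 mg

LD = Vd × C = 435.0 × 26.4 = 11480 mg
CL = 0.693 × Vd / t½ = 0.693 × 435.0 / 21 = 14.36 L/h
D = CL × Css × τ / F = 14.36 × 26.4 × 12 / 0.72 = 6318 mg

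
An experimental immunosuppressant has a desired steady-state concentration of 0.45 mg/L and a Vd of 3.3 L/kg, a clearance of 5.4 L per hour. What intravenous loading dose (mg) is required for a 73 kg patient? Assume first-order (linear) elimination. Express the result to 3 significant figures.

108 mg

Vd = 3.3 L/kg × 73 kg = 240.9 L
LD = Vd × C = 240.9 × 0.4500 = 108.4 mg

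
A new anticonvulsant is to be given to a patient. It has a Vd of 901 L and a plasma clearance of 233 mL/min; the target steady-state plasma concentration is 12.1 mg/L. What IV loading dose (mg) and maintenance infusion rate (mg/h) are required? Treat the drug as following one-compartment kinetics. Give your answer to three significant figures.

(a) 10900 mg; (b) 169 mg/h

Loading dose = Vd × C = 901.0 × 12.1 = 10900 mg
Convert clearance: 233 mL/min × 60 min/h ÷ 1000 mL/L = 13.98 L/h
Infusion rate = 13.98 L/h × 12.1 mg/L = 169.2 mg/h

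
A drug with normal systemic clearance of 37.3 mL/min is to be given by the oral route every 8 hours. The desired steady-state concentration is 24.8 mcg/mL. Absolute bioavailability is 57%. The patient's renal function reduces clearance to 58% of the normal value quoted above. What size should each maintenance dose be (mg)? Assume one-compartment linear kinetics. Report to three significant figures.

CL = 37.3 mL/min × 60/1000 = 2.238 L/h
Patient clearance = 0.58 × 2.238 = 1.298 L/h
D = CL × Css × τ / F = 1.298 × 24.8 × 8 / 0.57 = 451.8 mg

452 mg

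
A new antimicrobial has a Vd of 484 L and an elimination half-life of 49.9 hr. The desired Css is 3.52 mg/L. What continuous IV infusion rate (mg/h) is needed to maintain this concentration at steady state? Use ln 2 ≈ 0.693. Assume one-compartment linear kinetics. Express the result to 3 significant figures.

23.7 mg/h

CL = 0.693 × Vd / t½ = 0.693 × 484.0 / 49.9 = 6.722 L/h
Infusion rate = CL × Css = 6.722 × 3.52 = 23.66 mg/h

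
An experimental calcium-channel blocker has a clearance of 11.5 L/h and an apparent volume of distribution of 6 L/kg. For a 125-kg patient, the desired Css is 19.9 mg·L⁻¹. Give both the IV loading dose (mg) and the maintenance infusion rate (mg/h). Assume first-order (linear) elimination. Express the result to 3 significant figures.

(a) 14900 mg; (b) 229 mg/h

Total Vd = 6 × 125 = 750.0 L
LD = Vd · C_target = 750.0 × 19.9 = 14930 mg
Infusion rate = 11.50 L/h × 19.9 mg/L = 228.9 mg/h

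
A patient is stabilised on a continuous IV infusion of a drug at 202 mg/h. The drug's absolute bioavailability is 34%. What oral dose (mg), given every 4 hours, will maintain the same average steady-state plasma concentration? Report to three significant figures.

2380 mg

To maintain the same Css, the systemic dosing rate must be unchanged: F·D/τ = infusion rate.
D = rate × τ / F = 202 × 4 / 0.34 = 2376 mg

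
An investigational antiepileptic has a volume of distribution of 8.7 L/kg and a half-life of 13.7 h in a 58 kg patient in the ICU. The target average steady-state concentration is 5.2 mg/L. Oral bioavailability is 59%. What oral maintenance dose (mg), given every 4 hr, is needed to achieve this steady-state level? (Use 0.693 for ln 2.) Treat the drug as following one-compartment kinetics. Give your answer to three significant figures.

Vd(total) = 58 kg × 8.7 L/kg = 504.6 L
CL = 0.693 × Vd / t½ = 0.693 × 504.6 / 13.7 = 25.52 L/h
D = CL × Css × τ / F = 25.52 × 5.2 × 4 / 0.59 = 899.7 mg

900 mg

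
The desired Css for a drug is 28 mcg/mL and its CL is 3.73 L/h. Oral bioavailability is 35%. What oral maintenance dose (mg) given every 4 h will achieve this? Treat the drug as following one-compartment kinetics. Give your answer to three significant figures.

1190 mg

At steady state, dose per interval replaces the amount cleared in that interval: F·D/τ = CL·Css.
D = CL × Css × τ / F = 3.730 × 28 × 4 / 0.35 = 1194 mg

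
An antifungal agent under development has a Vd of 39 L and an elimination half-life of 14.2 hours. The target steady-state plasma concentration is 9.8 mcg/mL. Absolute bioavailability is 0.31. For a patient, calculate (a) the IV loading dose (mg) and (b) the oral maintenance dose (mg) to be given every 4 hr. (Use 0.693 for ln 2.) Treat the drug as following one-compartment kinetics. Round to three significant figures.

(a) 382 mg; (b) 241 mg

LD = Vd × C = 39.00 × 9.8 = 382.2 mg
CL = 0.693 × Vd / t½ = 0.693 × 39.00 / 14.2 = 1.903 L/h
D = CL × Css × τ / F = 1.903 × 9.8 × 4 / 0.31 = 240.6 mg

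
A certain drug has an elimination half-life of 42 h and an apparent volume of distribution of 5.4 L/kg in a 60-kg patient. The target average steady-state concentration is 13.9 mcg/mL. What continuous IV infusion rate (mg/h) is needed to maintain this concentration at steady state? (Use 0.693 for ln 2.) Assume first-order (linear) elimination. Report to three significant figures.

74.3 mg/h

Vd = 5.4 L/kg × 60 kg = 324.0 L
CL = ln 2 · Vd / t½ = 0.693 × 324.0 / 42 = 5.346 L/h
Infusion rate = CL × Css = 5.346 × 13.9 = 74.31 mg/h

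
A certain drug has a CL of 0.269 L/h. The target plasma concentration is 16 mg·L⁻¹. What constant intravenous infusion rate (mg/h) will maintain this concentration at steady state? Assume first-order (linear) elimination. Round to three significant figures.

At steady state, infusion rate equals elimination rate: rate in = CL × Css.
R₀ = 0.2690 × 16 = 4.304 mg/h

4.30 mg/h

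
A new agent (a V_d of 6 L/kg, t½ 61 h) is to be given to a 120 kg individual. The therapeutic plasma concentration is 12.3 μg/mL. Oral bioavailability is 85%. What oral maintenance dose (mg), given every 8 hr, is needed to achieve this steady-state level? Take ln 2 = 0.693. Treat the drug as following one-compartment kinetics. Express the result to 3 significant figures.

Total Vd = 6 × 120 = 720.0 L
CL = ln 2 · Vd / t½ = 0.693 × 720.0 / 61 = 8.180 L/h
D = CL × Css × τ / F = 8.180 × 12.3 × 8 / 0.85 = 947.0 mg

947 mg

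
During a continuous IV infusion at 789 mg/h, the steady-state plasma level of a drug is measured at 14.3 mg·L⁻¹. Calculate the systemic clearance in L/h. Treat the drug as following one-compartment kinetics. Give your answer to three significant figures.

At steady state, infusion rate = CL × Css, so CL = rate / Css.
CL = 789 / 14.3 = 55.17 L/h

55.2 L/h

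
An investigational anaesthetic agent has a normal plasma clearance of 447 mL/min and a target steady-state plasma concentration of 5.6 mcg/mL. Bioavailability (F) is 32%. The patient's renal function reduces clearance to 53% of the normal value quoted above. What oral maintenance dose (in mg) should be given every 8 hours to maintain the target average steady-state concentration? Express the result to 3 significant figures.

1990 mg

CL = 447 mL/min = 447 × 0.06 = 26.82 L/h
Patient clearance = 0.53 × 26.82 = 14.21 L/h
D = CL × Css × τ / F = 14.21 × 5.6 × 8 / 0.32 = 1989 mg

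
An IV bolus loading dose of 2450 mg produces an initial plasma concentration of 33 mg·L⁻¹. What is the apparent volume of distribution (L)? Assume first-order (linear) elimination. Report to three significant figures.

74.2 L

Immediately after an IV bolus, C₀ = Dose / Vd, so Vd = Dose / C₀.
Vd = 2450 / 33 = 74.24 L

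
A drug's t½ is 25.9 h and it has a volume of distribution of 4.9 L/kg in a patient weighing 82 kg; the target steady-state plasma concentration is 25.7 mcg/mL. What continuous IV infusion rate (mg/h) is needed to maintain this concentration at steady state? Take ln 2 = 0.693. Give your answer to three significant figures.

276 mg/h

Total Vd = 4.9 × 82 = 401.8 L
CL = ln 2 · Vd / t½ = 0.693 × 401.8 / 25.9 = 10.75 L/h
Infusion rate = CL × Css = 10.75 × 25.7 = 276.3 mg/h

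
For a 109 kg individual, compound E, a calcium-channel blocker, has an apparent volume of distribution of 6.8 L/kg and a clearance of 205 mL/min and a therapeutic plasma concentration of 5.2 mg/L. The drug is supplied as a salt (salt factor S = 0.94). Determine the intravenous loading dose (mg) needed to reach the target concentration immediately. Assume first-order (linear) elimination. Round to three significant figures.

Total Vd = 6.8 × 109 = 741.2 L
LD = Vd × C / S = 741.2 × 5.200 / 0.94 = 4100 mg

4100 mg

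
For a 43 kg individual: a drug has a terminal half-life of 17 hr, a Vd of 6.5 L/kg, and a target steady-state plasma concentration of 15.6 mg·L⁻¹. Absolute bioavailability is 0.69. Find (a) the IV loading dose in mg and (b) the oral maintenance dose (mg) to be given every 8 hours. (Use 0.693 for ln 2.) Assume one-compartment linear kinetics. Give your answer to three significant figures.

Vd(total) = 43 kg × 6.5 L/kg = 279.5 L
LD = Vd × C = 279.5 × 15.6 = 4360 mg
CL = 0.693 × Vd / t½ = 0.693 × 279.5 / 17 = 11.39 L/h
D = CL × Css × τ / F = 11.39 × 15.6 × 8 / 0.69 = 2060 mg

(a) 4360 mg; (b) 2060 mg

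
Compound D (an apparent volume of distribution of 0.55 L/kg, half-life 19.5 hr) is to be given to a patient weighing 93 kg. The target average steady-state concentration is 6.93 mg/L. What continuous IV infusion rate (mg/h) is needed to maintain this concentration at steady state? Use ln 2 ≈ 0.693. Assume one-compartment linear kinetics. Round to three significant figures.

Total Vd = 0.55 × 93 = 51.15 L
CL = ln 2 · Vd / t½ = 0.693 × 51.15 / 19.5 = 1.818 L/h
Infusion rate = CL × Css = 1.818 × 6.93 = 12.60 mg/h

12.6 mg/h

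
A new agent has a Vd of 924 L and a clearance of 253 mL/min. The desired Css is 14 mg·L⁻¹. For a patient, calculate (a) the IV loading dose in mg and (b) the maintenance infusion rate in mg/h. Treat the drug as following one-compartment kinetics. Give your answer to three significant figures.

Loading dose = Vd × C = 924.0 × 14 = 12940 mg
CL = 253 mL/min = 253 × 0.06 = 15.18 L/h
Infusion rate = 15.18 L/h × 14 mg/L = 212.5 mg/h

(a) 12900 mg; (b) 213 mg/h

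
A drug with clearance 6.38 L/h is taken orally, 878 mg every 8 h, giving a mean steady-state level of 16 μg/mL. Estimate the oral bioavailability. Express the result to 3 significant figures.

0.930

F·D/τ = CL·Css at steady state → F = CL·Css·τ / D.
F = 6.38 × 16 × 8 / 878 = 0.930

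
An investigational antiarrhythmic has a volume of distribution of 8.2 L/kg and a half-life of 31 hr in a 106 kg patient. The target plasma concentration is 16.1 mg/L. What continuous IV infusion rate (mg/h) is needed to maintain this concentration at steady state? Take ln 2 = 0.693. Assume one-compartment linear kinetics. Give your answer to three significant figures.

Vd = 8.2 L/kg × 106 kg = 869.2 L
CL = ln 2 · Vd / t½ = 0.693 × 869.2 / 31 = 19.43 L/h
Infusion rate = CL × Css = 19.43 × 16.1 = 312.8 mg/h

313 mg/h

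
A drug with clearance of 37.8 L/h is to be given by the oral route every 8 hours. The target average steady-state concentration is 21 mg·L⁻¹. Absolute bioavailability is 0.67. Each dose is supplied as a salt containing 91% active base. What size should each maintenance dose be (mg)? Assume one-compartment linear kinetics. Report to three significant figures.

10400 mg

D = CL × Css × τ / F / S = 37.80 × 21 × 8 / 0.67 / 0.91 = 10420 mg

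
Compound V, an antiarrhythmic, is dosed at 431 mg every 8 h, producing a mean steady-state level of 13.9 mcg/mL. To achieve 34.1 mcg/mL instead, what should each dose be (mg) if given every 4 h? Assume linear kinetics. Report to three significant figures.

529 mg

For first-order elimination, Css ∝ F·D/(CL·τ); F and CL are unchanged, so Css ∝ D/τ.
D₂ = D₁ × (Css,target / Css,current) × (τ₂/τ₁) = 431 × (34.1/13.9) × (4/8) = 528.7 mg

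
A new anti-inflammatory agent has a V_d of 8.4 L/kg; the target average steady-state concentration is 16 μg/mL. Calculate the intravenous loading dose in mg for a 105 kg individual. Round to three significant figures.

14100 mg

Total Vd = 8.4 × 105 = 882.0 L
The loading dose fills Vd to the target concentration.
LD = Vd × C = 882.0 × 16.00 = 14110 mg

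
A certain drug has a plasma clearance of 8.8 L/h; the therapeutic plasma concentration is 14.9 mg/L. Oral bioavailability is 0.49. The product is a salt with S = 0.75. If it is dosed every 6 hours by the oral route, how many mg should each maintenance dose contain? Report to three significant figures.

2140 mg

At steady state, dose per interval replaces the amount cleared in that interval: F·S·D/τ = CL·Css.
D = CL × Css × τ / F / S = 8.800 × 14.9 × 6 / 0.49 / 0.75 = 2141 mg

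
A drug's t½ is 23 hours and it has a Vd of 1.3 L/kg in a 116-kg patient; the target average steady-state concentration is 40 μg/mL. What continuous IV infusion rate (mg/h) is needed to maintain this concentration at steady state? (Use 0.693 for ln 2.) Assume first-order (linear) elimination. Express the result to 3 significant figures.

182 mg/h

Vd(total) = 116 kg × 1.3 L/kg = 150.8 L
CL = ln 2 · Vd / t½ = 0.693 × 150.8 / 23 = 4.544 L/h
Infusion rate = CL × Css = 4.544 × 40 = 181.8 mg/h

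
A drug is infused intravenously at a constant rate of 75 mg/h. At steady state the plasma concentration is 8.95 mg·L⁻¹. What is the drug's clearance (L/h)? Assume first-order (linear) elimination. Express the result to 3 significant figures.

At steady state, infusion rate = CL × Css, so CL = rate / Css.
CL = 75 / 8.95 = 8.380 L/h

8.38 L/h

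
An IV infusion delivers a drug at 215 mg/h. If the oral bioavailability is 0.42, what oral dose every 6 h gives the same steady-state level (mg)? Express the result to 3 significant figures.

To maintain the same Css, the systemic dosing rate must be unchanged: F·D/τ = infusion rate.
D = rate × τ / F = 215 × 6 / 0.42 = 3071 mg

3070 mg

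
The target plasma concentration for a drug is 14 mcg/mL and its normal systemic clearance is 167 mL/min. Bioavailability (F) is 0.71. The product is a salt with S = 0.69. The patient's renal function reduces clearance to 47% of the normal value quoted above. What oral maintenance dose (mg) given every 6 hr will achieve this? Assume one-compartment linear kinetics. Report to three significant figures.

807 mg

CL = 167 mL/min × 60/1000 = 10.02 L/h
Patient clearance = 0.47 × 10.02 = 4.709 L/h
D = CL × Css × τ / F / S = 4.709 × 14 × 6 / 0.71 / 0.69 = 807.4 mg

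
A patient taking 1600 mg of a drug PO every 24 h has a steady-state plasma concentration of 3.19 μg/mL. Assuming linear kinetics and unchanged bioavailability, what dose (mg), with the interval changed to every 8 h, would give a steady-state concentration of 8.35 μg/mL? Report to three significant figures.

With linear kinetics, Css is proportional to dose rate (D/τ) at fixed clearance.
D₂ = D₁ × (Css,target / Css,current) × (τ₂/τ₁) = 1600 × (8.35/3.19) × (8/24) = 1396 mg

1400 mg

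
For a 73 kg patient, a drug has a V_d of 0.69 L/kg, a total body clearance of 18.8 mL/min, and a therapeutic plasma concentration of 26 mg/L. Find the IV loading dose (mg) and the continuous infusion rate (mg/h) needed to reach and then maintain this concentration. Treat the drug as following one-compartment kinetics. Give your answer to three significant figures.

Total Vd = 0.69 × 73 = 50.37 L
LD = Vd · C_target = 50.37 × 26 = 1310 mg
CL = 18.8 mL/min × 60/1000 = 1.128 L/h
Infusion rate = 1.128 L/h × 26 mg/L = 29.33 mg/h

(a) 1310 mg; (b) 29.3 mg/h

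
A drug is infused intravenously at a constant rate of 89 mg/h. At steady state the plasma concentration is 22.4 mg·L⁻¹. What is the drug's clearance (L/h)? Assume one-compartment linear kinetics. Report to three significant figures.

3.97 L/h

At steady state, infusion rate = CL × Css, so CL = rate / Css.
CL = 89 / 22.4 = 3.973 L/h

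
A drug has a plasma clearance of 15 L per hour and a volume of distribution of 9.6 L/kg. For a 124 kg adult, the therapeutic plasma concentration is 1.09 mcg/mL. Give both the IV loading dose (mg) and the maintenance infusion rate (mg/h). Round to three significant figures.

(a) 1300 mg; (b) 16.4 mg/h

Vd(total) = 124 kg × 9.6 L/kg = 1190 L
Loading dose = Vd × C = 1190 × 1.09 = 1297 mg
Maintenance: replace elimination → rate = CL × Css = 15.00 × 1.09 = 16.35 mg/h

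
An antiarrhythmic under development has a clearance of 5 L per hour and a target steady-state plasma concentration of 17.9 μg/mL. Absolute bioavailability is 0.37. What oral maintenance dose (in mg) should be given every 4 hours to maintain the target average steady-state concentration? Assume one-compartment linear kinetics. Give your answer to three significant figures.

D = CL × Css × τ / F = 5.000 × 17.9 × 4 / 0.37 = 967.6 mg

968 mg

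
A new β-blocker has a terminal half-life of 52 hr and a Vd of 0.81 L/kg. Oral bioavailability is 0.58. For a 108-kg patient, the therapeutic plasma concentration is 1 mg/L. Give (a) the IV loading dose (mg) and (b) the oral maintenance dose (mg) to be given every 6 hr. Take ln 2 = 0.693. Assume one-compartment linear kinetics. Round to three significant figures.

(a) 87.5 mg; (b) 12.1 mg

Total Vd = 0.81 × 108 = 87.48 L
LD = Vd × C = 87.48 × 1 = 87.48 mg
CL = 0.693 × Vd / t½ = 0.693 × 87.48 / 52 = 1.166 L/h
D = CL × Css × τ / F = 1.166 × 1 × 6 / 0.58 = 12.06 mg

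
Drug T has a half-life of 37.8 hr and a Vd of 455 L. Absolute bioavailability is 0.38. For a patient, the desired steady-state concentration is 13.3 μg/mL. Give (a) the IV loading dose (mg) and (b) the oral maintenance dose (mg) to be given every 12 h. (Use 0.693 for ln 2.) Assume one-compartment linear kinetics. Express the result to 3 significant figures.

(a) 6050 mg; (b) 3500 mg

LD = Vd × C = 455.0 × 13.3 = 6052 mg
CL = 0.693 × Vd / t½ = 0.693 × 455.0 / 37.8 = 8.342 L/h
D = CL × Css × τ / F = 8.342 × 13.3 × 12 / 0.38 = 3504 mg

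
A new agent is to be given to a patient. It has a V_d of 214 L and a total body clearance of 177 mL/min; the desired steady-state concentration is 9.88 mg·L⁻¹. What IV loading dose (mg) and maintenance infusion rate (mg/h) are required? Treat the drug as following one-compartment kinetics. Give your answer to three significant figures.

(a) 2110 mg; (b) 105 mg/h

Loading: fill Vd to C_target → 214.0 L × 9.88 mg/L = 2114 mg
CL = 177 mL/min = 177 × 0.06 = 10.62 L/h
Maintenance: replace elimination → rate = CL × Css = 10.62 × 9.88 = 104.9 mg/h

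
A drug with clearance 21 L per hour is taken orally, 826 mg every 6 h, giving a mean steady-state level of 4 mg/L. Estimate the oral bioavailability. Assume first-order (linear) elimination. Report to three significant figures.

0.610

F·D/τ = CL·Css at steady state → F = CL·Css·τ / D.
F = 21 × 4 × 6 / 826 = 0.610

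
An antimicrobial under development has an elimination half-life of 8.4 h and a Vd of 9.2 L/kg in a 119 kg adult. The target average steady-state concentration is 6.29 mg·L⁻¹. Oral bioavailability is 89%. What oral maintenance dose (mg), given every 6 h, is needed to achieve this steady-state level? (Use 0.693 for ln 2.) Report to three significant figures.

Vd(total) = 119 kg × 9.2 L/kg = 1095 L
k = 0.693/8.4 = 0.08250 h⁻¹, so CL = k·Vd = 0.08250 × 1095 = 90.34 L/h
D = CL × Css × τ / F = 90.34 × 6.29 × 6 / 0.89 = 3831 mg

3830 mg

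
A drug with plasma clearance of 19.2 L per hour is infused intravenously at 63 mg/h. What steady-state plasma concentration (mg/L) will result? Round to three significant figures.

3.28 mg/L

Css = rate / CL = 63 / 19.20 = 3.281 mg/L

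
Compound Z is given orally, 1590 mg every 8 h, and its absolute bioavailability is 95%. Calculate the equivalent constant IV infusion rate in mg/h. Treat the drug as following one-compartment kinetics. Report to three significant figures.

Equivalent systemic input: infusion rate = F·D/τ.
Rate = 0.95 × 1590 / 8 = 188.8 mg/h

189 mg/h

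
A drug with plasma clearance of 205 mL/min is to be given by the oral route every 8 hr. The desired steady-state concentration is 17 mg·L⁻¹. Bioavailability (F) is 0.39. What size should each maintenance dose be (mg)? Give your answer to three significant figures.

CL = 205 mL/min × 60/1000 = 12.30 L/h
At steady state, dose per interval replaces the amount cleared in that interval: F·D/τ = CL·Css.
D = CL × Css × τ / F = 12.30 × 17 × 8 / 0.39 = 4289 mg

4290 mg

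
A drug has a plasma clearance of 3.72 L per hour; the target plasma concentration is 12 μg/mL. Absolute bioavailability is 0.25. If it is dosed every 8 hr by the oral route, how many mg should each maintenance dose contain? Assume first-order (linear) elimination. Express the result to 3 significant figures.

At steady state, dose per interval replaces the amount cleared in that interval: F·D/τ = CL·Css.
D = CL × Css × τ / F = 3.720 × 12 × 8 / 0.25 = 1428 mg

1430 mg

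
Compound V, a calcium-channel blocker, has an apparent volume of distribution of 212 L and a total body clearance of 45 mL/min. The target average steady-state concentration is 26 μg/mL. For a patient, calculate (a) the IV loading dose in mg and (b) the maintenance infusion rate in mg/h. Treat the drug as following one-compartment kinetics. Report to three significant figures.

Loading: fill Vd to C_target → 212.0 L × 26 mg/L = 5512 mg
Convert clearance: 45 mL/min × 60 min/h ÷ 1000 mL/L = 2.700 L/h
Maintenance infusion rate = CL × Css = 2.700 × 26 = 70.20 mg/h

(a) 5510 mg; (b) 70.2 mg/h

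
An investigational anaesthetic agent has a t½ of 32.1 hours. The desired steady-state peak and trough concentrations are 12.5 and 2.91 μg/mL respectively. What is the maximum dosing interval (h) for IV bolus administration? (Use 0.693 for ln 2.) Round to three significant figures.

67.5 h

k = 0.693 / t½ = 0.693 / 32.1 = 0.02159 h⁻¹
Between IV bolus doses, concentration decays as C = C₀·e^(−kτ), so C_peak/C_trough = e^(kτ).
τ_max = ln(C_peak/C_trough) / k = ln(12.5/2.91) / 0.02159 = 1.458 / 0.02159 = 67.53 h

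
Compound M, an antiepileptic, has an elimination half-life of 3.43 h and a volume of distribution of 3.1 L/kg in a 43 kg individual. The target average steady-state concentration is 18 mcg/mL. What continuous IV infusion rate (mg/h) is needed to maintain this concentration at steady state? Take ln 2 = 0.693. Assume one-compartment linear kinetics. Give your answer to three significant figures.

Total Vd = 3.1 × 43 = 133.3 L
CL = ln 2 · Vd / t½ = 0.693 × 133.3 / 3.43 = 26.93 L/h
Infusion rate = CL × Css = 26.93 × 18 = 484.7 mg/h

485 mg/h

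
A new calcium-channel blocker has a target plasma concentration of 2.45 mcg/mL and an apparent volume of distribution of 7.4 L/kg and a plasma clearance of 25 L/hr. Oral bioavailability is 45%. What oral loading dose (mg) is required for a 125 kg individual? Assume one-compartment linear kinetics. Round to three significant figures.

Vd(total) = 125 kg × 7.4 L/kg = 925.0 L
LD is governed by Vd — clearance does not enter the loading-dose calculation.
LD = Vd × C / F = 925.0 × 2.450 / 0.45 = 5036 mg

5040 mg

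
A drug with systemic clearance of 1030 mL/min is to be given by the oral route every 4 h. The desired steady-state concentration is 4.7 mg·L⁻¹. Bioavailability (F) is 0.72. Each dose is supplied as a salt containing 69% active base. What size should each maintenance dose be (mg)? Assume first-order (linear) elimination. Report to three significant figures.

2340 mg

CL = 1030 mL/min × 60/1000 = 61.80 L/h
D = CL × Css × τ / F / S = 61.80 × 4.7 × 4 / 0.72 / 0.69 = 2339 mg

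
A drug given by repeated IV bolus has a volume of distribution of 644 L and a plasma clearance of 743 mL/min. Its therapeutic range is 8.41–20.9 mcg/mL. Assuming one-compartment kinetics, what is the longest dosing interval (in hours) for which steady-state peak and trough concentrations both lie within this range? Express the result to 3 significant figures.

13.2 h

CL = 743 mL/min × 60/1000 = 44.58 L/h
k = CL / Vd = 44.58 / 644.0 = 0.06922 h⁻¹
Between IV bolus doses, concentration decays as C = C₀·e^(−kτ), so C_peak/C_trough = e^(kτ).
τ_max = ln(C_peak/C_trough) / k = ln(20.9/8.41) / 0.06922 = 0.9103 / 0.06922 = 13.15 h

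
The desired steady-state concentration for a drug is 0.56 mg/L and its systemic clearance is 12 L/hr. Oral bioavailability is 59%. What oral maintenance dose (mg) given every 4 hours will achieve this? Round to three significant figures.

D = CL × Css × τ / F = 12.00 × 0.56 × 4 / 0.59 = 45.56 mg

45.6 mg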